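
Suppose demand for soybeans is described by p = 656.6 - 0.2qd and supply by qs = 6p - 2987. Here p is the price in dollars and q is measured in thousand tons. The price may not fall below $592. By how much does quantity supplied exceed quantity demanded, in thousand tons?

242

Rearranging demand gives qd = 3283 - 5p. Without the control the market clears where 3283 - 5p = 6p - 2987, i.e. p* = 570 and q* = 433.
Because the floor (592) lies above the market-clearing price, it is binding.
At p = 592: qd = 3283 - 5·592 = 323 and qs = 6·592 - 2987 = 565.
Surplus = qs - qd = 565 - 323 = 242.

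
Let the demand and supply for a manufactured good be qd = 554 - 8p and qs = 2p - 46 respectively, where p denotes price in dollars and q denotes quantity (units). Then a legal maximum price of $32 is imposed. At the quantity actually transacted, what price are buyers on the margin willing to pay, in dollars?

67

Without the control the market clears where 554 - 8p = 2p - 46, i.e. p* = 60 and q* = 74.
Since 32 < 60, the ceiling is binding.
At p = 32: qd = 554 - 8·32 = 298 and qs = 2·32 - 46 = 18.
Only 18 units reach the market. On the demand curve, the marginal buyer's willingness to pay at q = 18 is (554 - 18)/8 = 67.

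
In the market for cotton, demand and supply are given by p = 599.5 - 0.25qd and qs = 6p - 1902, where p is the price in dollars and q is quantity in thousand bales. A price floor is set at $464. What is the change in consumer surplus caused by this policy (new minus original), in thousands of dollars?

-20740

Rearranging demand gives qd = 2398 - 4p. Equilibrium: 2398 - 4p = 6p - 1902, so 4300 = 10p and p* = 430, q* = 678.
Because the floor (464) lies above the market-clearing price, it is binding.
At p = 464: qd = 2398 - 4·464 = 542 and qs = 6·464 - 1902 = 882.
Consumer surplus without the control is ½ · (599.5 - 430) · 678 = 57460.5.
With the floor, consumers buy 542 units at 464, so CS = ½ · (599.5 - 464) · 542 = 36720.5.
Change in consumer surplus = 36720.5 - 57460.5 = -20740.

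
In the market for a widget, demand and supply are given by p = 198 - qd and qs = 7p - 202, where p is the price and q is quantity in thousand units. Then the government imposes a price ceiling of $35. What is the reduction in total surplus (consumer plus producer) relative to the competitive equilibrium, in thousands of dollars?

Rearranging demand gives qd = 198 - p. In a free market, 198 - p = 7p - 202 gives the equilibrium p* = 50, q* = 148.
The ceiling of 35 is below the equilibrium price 50, so it binds.
At p = 35: qd = 198 - 35 = 163 and qs = 7·35 - 202 = 43.
Quantity traded falls to 43. At q = 43 the demand price is 198 - 43 = 155 and the supply price is (202 + 43)/7 = 35.
Deadweight loss = ½ · (155 - 35) · (148 - 43) = ½ · 120 · 105 = 6300.

6300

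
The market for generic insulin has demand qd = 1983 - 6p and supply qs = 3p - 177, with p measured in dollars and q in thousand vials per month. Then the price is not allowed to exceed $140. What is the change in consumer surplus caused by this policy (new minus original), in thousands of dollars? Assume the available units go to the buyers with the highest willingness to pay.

Without the control the market clears where 1983 - 6p = 3p - 177, i.e. p* = 240 and q* = 543.
The ceiling of 140 is below the equilibrium price 240, so it binds.
At p = 140: qd = 1983 - 6·140 = 1143 and qs = 3·140 - 177 = 243.
Consumer surplus without the control is ½ · (330.5 - 240) · 543 = 24570.75.
With the ceiling, 243 units are sold at 140 (assume they go to the highest-value buyers). The demand price at q = 243 is 290, so CS = ½ · [(330.5 - 140) + (290 - 140)] · 243 = 41370.75.
Change in consumer surplus = 41370.75 - 24570.75 = 16800.

16800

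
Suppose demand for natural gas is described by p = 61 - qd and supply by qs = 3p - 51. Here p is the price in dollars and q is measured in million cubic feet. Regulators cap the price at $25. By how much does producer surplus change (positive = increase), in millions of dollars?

-85.5

Rearranging demand gives qd = 61 - p. Without the control the market clears where 61 - p = 3p - 51, i.e. p* = 28 and q* = 33.
Because the ceiling (25) lies below the market-clearing price, it is binding.
At p = 25: qd = 61 - 25 = 36 and qs = 3·25 - 51 = 24.
Producer surplus without the control is ½ · (28 - 17) · 33 = 181.5.
With the ceiling, producers sell 24 units at 25, so PS = ½ · (25 - 17) · 24 = 96.
Change in producer surplus = 96 - 181.5 = -85.5.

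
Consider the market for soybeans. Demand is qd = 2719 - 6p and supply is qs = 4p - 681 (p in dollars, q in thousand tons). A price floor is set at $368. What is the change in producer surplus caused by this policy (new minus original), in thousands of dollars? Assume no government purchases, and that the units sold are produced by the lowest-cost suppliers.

10780

In a free market, 2719 - 6p = 4p - 681 gives the equilibrium p* = 340, q* = 679.
The floor of 368 is above the equilibrium price 340, so it binds.
At p = 368: qd = 2719 - 6·368 = 511 and qs = 4·368 - 681 = 791.
Producer surplus without the control is ½ · (340 - 170.25) · 679 = 57630.125.
With the floor, 511 units are sold at 368. The supply price at q = 511 is 298, so PS = ½ · [(368 - 170.25) + (368 - 298)] · 511 = 68410.125.
Change in producer surplus = 68410.125 - 57630.125 = 10780.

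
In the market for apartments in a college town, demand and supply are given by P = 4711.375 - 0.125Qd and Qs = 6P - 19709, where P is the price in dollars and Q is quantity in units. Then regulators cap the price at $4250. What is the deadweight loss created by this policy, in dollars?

Rearranging demand gives Qd = 37691 - 8P. In a free market, 37691 - 8P = 6P - 19709 gives the equilibrium P* = 4100, Q* = 4891.
The ceiling of 4250 is above the equilibrium price 4100, so it is not binding; the market clears at P* = 4100, Q* = 4891.
Since the control does not bind, no trades are prevented and deadweight loss is zero.

0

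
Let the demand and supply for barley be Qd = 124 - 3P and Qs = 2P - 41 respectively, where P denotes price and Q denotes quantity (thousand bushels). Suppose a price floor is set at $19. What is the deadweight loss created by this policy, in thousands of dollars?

0

Without the control the market clears where 124 - 3P = 2P - 41, i.e. P* = 33 and Q* = 25.
The floor of 19 is below the equilibrium price 33, so it is not binding; the market clears at P* = 33, Q* = 25.
Since the control does not bind, no trades are prevented and deadweight loss is zero.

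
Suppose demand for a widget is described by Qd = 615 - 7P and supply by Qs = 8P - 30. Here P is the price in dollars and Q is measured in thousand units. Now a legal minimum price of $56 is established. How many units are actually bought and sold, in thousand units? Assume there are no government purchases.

223

Setting quantity demanded equal to quantity supplied, 615 - 7P = 8P - 30, gives P* = 43 and Q* = 314.
Since 56 > 43, the floor is binding.
At P = 56: Qd = 615 - 7·56 = 223 and Qs = 8·56 - 30 = 418.
The quantity actually transacted is the short side, demand: 223.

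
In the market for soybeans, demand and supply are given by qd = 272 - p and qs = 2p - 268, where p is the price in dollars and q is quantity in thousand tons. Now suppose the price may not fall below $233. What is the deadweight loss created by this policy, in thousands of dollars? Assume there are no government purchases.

Without the control the market clears where 272 - p = 2p - 268, i.e. p* = 180 and q* = 92.
Because the floor (233) lies above the market-clearing price, it is binding.
At p = 233: qd = 272 - 233 = 39 and qs = 2·233 - 268 = 198.
Quantity traded falls to 39. At q = 39 the demand price is 272 - 39 = 233 and the supply price is (268 + 39)/2 = 153.5.
Deadweight loss = ½ · (233 - 153.5) · (92 - 39) = ½ · 79.5 · 53 = 2106.75.

2106.75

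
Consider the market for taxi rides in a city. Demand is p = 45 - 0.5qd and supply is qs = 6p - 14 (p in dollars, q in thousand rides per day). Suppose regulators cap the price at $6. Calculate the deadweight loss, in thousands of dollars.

588

Rearranging demand gives qd = 90 - 2p. Setting quantity demanded equal to quantity supplied, 90 - 2p = 6p - 14, gives p* = 13 and q* = 64.
The ceiling of 6 is below the equilibrium price 13, so it binds.
At p = 6: qd = 90 - 2·6 = 78 and qs = 6·6 - 14 = 22.
Quantity traded falls to 22. At q = 22 the demand price is (90 - 22)/2 = 34 and the supply price is (14 + 22)/6 = 6.
Deadweight loss = ½ · (34 - 6) · (64 - 22) = ½ · 28 · 42 = 588.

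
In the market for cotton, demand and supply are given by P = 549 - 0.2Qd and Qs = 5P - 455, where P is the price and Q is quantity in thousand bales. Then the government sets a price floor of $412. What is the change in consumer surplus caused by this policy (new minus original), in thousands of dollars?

Rearranging demand gives Qd = 2745 - 5P. In a free market, 2745 - 5P = 5P - 455 gives the equilibrium P* = 320, Q* = 1145.
The floor of 412 is above the equilibrium price 320, so it binds.
At P = 412: Qd = 2745 - 5·412 = 685 and Qs = 5·412 - 455 = 1605.
Consumer surplus without the control is ½ · (549 - 320) · 1145 = 131102.5.
With the floor, consumers buy 685 units at 412, so CS = ½ · (549 - 412) · 685 = 46922.5.
Change in consumer surplus = 46922.5 - 131102.5 = -84180.

-84180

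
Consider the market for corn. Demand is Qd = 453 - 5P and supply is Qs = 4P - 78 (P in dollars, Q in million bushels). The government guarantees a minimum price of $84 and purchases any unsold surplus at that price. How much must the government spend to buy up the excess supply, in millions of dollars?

In a free market, 453 - 5P = 4P - 78 gives the equilibrium P* = 59, Q* = 158.
Since 84 > 59, the floor is binding.
At P = 84: Qd = 453 - 5·84 = 33 and Qs = 4·84 - 78 = 258.
Surplus = Qs - Qd = 225.
Government expenditure = surplus × support price = 225 × 84 = 18900.

18900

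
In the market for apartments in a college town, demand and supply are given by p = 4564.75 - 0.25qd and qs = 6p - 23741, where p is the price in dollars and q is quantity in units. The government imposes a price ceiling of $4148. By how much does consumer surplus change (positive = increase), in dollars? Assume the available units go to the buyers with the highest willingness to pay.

47476

Rearranging demand gives qd = 18259 - 4p. Setting quantity demanded equal to quantity supplied, 18259 - 4p = 6p - 23741, gives p* = 4200 and q* = 1459.
Since 4148 < 4200, the ceiling is binding.
At p = 4148: qd = 18259 - 4·4148 = 1667 and qs = 6·4148 - 23741 = 1147.
Consumer surplus without the control is ½ · (4564.75 - 4200) · 1459 = 266085.125.
With the ceiling, 1147 units are sold at 4148 (assume they go to the highest-value buyers). The demand price at q = 1147 is 4278, so CS = ½ · [(4564.75 - 4148) + (4278 - 4148)] · 1147 = 313561.125.
Change in consumer surplus = 313561.125 - 266085.125 = 47476.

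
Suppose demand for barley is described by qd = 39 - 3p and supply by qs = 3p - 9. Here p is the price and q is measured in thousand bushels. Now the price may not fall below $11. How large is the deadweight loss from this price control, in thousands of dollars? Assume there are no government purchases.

Without the control the market clears where 39 - 3p = 3p - 9, i.e. p* = 8 and q* = 15.
The floor of 11 is above the equilibrium price 8, so it binds.
At p = 11: qd = 39 - 3·11 = 6 and qs = 3·11 - 9 = 24.
Quantity traded falls to 6. At q = 6 the demand price is (39 - 6)/3 = 11 and the supply price is (9 + 6)/3 = 5.
Deadweight loss = ½ · (11 - 5) · (15 - 6) = ½ · 6 · 9 = 27.

27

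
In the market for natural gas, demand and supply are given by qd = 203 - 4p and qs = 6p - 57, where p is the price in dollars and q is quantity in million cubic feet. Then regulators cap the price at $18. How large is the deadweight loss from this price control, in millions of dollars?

480

Without the control the market clears where 203 - 4p = 6p - 57, i.e. p* = 26 and q* = 99.
Because the ceiling (18) lies below the market-clearing price, it is binding.
At p = 18: qd = 203 - 4·18 = 131 and qs = 6·18 - 57 = 51.
Quantity traded falls to 51. At q = 51 the demand price is (203 - 51)/4 = 38 and the supply price is (57 + 51)/6 = 18.
Deadweight loss = ½ · (38 - 18) · (99 - 51) = ½ · 20 · 48 = 480.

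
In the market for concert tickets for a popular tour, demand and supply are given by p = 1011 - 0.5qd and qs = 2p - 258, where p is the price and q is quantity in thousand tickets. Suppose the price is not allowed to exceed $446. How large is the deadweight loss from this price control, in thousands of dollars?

Rearranging demand gives qd = 2022 - 2p. Equilibrium: 2022 - 2p = 2p - 258, so 2280 = 4p and p* = 570, q* = 882.
The ceiling of 446 is below the equilibrium price 570, so it binds.
At p = 446: qd = 2022 - 2·446 = 1130 and qs = 2·446 - 258 = 634.
Quantity traded falls to 634. At q = 634 the demand price is (2022 - 634)/2 = 694 and the supply price is (258 + 634)/2 = 446.
Deadweight loss = ½ · (694 - 446) · (882 - 634) = ½ · 248 · 248 = 30752.

30752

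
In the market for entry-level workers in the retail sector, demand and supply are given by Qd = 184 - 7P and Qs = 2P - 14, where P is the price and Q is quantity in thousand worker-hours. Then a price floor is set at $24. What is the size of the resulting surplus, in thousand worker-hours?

18

Setting quantity demanded equal to quantity supplied, 184 - 7P = 2P - 14, gives P* = 22 and Q* = 30.
Since 24 > 22, the floor is binding.
At P = 24: Qd = 184 - 7·24 = 16 and Qs = 2·24 - 14 = 34.
Surplus = Qs - Qd = 34 - 16 = 18.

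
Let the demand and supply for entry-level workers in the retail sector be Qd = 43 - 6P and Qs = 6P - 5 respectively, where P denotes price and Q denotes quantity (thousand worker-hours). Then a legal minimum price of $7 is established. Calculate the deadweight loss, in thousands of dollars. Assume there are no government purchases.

Equilibrium: 43 - 6P = 6P - 5, so 48 = 12P and P* = 4, Q* = 19.
Since 7 > 4, the floor is binding.
At P = 7: Qd = 43 - 6·7 = 1 and Qs = 6·7 - 5 = 37.
Quantity traded falls to 1. At Q = 1 the demand price is (43 - 1)/6 = 7 and the supply price is (5 + 1)/6 = 1.
Deadweight loss = ½ · (7 - 1) · (19 - 1) = ½ · 6 · 18 = 54.

54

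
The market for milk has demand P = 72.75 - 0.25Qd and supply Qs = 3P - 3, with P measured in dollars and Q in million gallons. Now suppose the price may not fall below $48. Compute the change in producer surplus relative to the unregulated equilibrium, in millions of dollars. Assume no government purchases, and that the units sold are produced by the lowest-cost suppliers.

498

Rearranging demand gives Qd = 291 - 4P. Equilibrium: 291 - 4P = 3P - 3, so 294 = 7P and P* = 42, Q* = 123.
The floor of 48 is above the equilibrium price 42, so it binds.
At P = 48: Qd = 291 - 4·48 = 99 and Qs = 3·48 - 3 = 141.
Producer surplus without the control is ½ · (42 - 1) · 123 = 2521.5.
With the floor, 99 units are sold at 48. The supply price at Q = 99 is 34, so PS = ½ · [(48 - 1) + (48 - 34)] · 99 = 3019.5.
Change in producer surplus = 3019.5 - 2521.5 = 498.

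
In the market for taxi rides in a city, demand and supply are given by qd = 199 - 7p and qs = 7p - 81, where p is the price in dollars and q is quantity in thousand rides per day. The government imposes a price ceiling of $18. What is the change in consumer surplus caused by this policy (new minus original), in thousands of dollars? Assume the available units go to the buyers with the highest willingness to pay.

76

Equilibrium: 199 - 7p = 7p - 81, so 280 = 14p and p* = 20, q* = 59.
Because the ceiling (18) lies below the market-clearing price, it is binding.
At p = 18: qd = 199 - 7·18 = 73 and qs = 7·18 - 81 = 45.
Consumer surplus without the control is ½ · (199/7 - 20) · 59 = 3481/14.
With the ceiling, 45 units are sold at 18 (assume they go to the highest-value buyers). The demand price at q = 45 is 22, so CS = ½ · [(199/7 - 18) + (22 - 18)] · 45 = 4545/14.
Change in consumer surplus = 4545/14 - 3481/14 = 76.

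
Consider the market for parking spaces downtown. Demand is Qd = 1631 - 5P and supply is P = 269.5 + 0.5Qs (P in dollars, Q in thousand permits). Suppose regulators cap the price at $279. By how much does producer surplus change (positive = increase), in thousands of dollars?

Rearranging supply gives Qs = 2P - 539. Setting quantity demanded equal to quantity supplied, 1631 - 5P = 2P - 539, gives P* = 310 and Q* = 81.
Since 279 < 310, the ceiling is binding.
At P = 279: Qd = 1631 - 5·279 = 236 and Qs = 2·279 - 539 = 19.
Producer surplus without the control is ½ · (310 - 269.5) · 81 = 1640.25.
With the ceiling, producers sell 19 units at 279, so PS = ½ · (279 - 269.5) · 19 = 90.25.
Change in producer surplus = 90.25 - 1640.25 = -1550.

-1550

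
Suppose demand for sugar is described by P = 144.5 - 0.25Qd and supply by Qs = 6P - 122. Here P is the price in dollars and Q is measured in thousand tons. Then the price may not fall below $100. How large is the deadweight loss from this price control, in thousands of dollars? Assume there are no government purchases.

3000

Rearranging demand gives Qd = 578 - 4P. Equilibrium: 578 - 4P = 6P - 122, so 700 = 10P and P* = 70, Q* = 298.
The floor of 100 is above the equilibrium price 70, so it binds.
At P = 100: Qd = 578 - 4·100 = 178 and Qs = 6·100 - 122 = 478.
Quantity traded falls to 178. At Q = 178 the demand price is (578 - 178)/4 = 100 and the supply price is (122 + 178)/6 = 50.
Deadweight loss = ½ · (100 - 50) · (298 - 178) = ½ · 50 · 120 = 3000.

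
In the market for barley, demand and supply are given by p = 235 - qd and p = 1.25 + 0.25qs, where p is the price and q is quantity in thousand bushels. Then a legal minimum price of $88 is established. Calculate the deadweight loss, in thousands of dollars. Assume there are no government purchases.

Rearranging demand gives qd = 235 - p; rearranging supply gives qs = 4p - 5. Setting quantity demanded equal to quantity supplied, 235 - p = 4p - 5, gives p* = 48 and q* = 187.
Since 88 > 48, the floor is binding.
At p = 88: qd = 235 - 88 = 147 and qs = 4·88 - 5 = 347.
Quantity traded falls to 147. At q = 147 the demand price is 235 - 147 = 88 and the supply price is (5 + 147)/4 = 38.
Deadweight loss = ½ · (88 - 38) · (187 - 147) = ½ · 50 · 40 = 1000.

1000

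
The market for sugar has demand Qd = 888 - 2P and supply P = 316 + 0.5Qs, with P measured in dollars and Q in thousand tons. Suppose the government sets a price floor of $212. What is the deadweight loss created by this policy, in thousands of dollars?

0

Rearranging supply gives Qs = 2P - 632. In a free market, 888 - 2P = 2P - 632 gives the equilibrium P* = 380, Q* = 128.
Since 212 is below P* = 380, the floor does not bind and the free-market outcome prevails.
Since the control does not bind, no trades are prevented and deadweight loss is zero.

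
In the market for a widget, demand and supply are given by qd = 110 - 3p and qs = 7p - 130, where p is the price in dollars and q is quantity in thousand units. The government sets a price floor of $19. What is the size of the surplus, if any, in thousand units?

Equilibrium: 110 - 3p = 7p - 130, so 240 = 10p and p* = 24, q* = 38.
The floor of 19 is below the equilibrium price 24, so it is not binding; the market clears at p* = 24, q* = 38.
Since the control does not bind, there is no surplus.

0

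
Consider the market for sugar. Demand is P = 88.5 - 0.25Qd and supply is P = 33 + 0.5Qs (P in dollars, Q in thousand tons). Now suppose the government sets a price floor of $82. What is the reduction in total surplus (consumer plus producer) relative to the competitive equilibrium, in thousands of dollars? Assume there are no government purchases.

Rearranging demand gives Qd = 354 - 4P; rearranging supply gives Qs = 2P - 66. Without the control the market clears where 354 - 4P = 2P - 66, i.e. P* = 70 and Q* = 74.
Because the floor (82) lies above the market-clearing price, it is binding.
At P = 82: Qd = 354 - 4·82 = 26 and Qs = 2·82 - 66 = 98.
Quantity traded falls to 26. At Q = 26 the demand price is (354 - 26)/4 = 82 and the supply price is (66 + 26)/2 = 46.
Deadweight loss = ½ · (82 - 46) · (74 - 26) = ½ · 36 · 48 = 864.

864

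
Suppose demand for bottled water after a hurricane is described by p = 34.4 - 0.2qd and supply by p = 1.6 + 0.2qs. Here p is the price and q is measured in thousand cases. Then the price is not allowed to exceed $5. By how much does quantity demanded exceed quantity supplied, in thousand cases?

Rearranging demand gives qd = 172 - 5p; rearranging supply gives qs = 5p - 8. In a free market, 172 - 5p = 5p - 8 gives the equilibrium p* = 18, q* = 82.
The ceiling of 5 is below the equilibrium price 18, so it binds.
At p = 5: qd = 172 - 5·5 = 147 and qs = 5·5 - 8 = 17.
Shortage = qd - qs = 147 - 17 = 130.

130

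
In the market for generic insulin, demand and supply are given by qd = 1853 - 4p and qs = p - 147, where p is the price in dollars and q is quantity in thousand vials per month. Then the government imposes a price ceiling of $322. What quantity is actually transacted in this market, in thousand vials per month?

In a free market, 1853 - 4p = p - 147 gives the equilibrium p* = 400, q* = 253.
The ceiling of 322 is below the equilibrium price 400, so it binds.
At p = 322: qd = 1853 - 4·322 = 565 and qs = 322 - 147 = 175.
The quantity actually transacted is the short side, supply: 175.

175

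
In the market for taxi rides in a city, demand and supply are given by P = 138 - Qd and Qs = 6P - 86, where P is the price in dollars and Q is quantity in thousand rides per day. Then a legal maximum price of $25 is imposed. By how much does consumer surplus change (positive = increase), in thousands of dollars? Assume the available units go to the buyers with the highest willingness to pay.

Rearranging demand gives Qd = 138 - P. Without the control the market clears where 138 - P = 6P - 86, i.e. P* = 32 and Q* = 106.
The ceiling of 25 is below the equilibrium price 32, so it binds.
At P = 25: Qd = 138 - 25 = 113 and Qs = 6·25 - 86 = 64.
Consumer surplus without the control is ½ · (138 - 32) · 106 = 5618.
With the ceiling, 64 units are sold at 25 (assume they go to the highest-value buyers). The demand price at Q = 64 is 74, so CS = ½ · [(138 - 25) + (74 - 25)] · 64 = 5184.
Change in consumer surplus = 5184 - 5618 = -434.

-434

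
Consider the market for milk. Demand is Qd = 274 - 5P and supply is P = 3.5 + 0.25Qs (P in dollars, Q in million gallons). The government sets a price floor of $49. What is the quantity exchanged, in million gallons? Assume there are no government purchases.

29

Rearranging supply gives Qs = 4P - 14. In a free market, 274 - 5P = 4P - 14 gives the equilibrium P* = 32, Q* = 114.
Because the floor (49) lies above the market-clearing price, it is binding.
At P = 49: Qd = 274 - 5·49 = 29 and Qs = 4·49 - 14 = 182.
The quantity actually transacted is the short side, demand: 29.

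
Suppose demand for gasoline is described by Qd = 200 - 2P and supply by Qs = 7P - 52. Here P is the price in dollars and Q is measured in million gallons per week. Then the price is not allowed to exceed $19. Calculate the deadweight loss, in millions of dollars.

1275.75

Equilibrium: 200 - 2P = 7P - 52, so 252 = 9P and P* = 28, Q* = 144.
Since 19 < 28, the ceiling is binding.
At P = 19: Qd = 200 - 2·19 = 162 and Qs = 7·19 - 52 = 81.
Quantity traded falls to 81. At Q = 81 the demand price is (200 - 81)/2 = 59.5 and the supply price is (52 + 81)/7 = 19.
Deadweight loss = ½ · (59.5 - 19) · (144 - 81) = ½ · 40.5 · 63 = 1275.75.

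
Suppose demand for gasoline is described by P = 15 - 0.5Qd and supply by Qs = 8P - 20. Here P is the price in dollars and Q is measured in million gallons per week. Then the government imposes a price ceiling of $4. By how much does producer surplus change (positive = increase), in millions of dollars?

-16

Rearranging demand gives Qd = 30 - 2P. Without the control the market clears where 30 - 2P = 8P - 20, i.e. P* = 5 and Q* = 20.
Since 4 < 5, the ceiling is binding.
At P = 4: Qd = 30 - 2·4 = 22 and Qs = 8·4 - 20 = 12.
Producer surplus without the control is ½ · (5 - 2.5) · 20 = 25.
With the ceiling, producers sell 12 units at 4, so PS = ½ · (4 - 2.5) · 12 = 9.
Change in producer surplus = 9 - 25 = -16.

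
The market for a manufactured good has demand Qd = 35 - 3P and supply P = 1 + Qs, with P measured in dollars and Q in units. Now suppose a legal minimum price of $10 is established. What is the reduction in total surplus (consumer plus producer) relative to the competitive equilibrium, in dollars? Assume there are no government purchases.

Rearranging supply gives Qs = P - 1. Setting quantity demanded equal to quantity supplied, 35 - 3P = P - 1, gives P* = 9 and Q* = 8.
Since 10 > 9, the floor is binding.
At P = 10: Qd = 35 - 3·10 = 5 and Qs = 10 - 1 = 9.
Quantity traded falls to 5. At Q = 5 the demand price is (35 - 5)/3 = 10 and the supply price is 1 + 5 = 6.
Deadweight loss = ½ · (10 - 6) · (8 - 5) = ½ · 4 · 3 = 6.

6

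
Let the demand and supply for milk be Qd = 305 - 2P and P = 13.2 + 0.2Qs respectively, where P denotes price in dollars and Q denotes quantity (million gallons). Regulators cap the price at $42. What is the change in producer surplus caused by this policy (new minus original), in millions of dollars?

-1886.5

Rearranging supply gives Qs = 5P - 66. Setting quantity demanded equal to quantity supplied, 305 - 2P = 5P - 66, gives P* = 53 and Q* = 199.
Because the ceiling (42) lies below the market-clearing price, it is binding.
At P = 42: Qd = 305 - 2·42 = 221 and Qs = 5·42 - 66 = 144.
Producer surplus without the control is ½ · (53 - 13.2) · 199 = 3960.1.
With the ceiling, producers sell 144 units at 42, so PS = ½ · (42 - 13.2) · 144 = 2073.6.
Change in producer surplus = 2073.6 - 3960.1 = -1886.5.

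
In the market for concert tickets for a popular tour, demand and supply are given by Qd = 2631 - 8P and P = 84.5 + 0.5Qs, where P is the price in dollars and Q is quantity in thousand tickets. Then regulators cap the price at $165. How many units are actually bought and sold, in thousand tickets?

Rearranging supply gives Qs = 2P - 169. Setting quantity demanded equal to quantity supplied, 2631 - 8P = 2P - 169, gives P* = 280 and Q* = 391.
The ceiling of 165 is below the equilibrium price 280, so it binds.
At P = 165: Qd = 2631 - 8·165 = 1311 and Qs = 2·165 - 169 = 161.
The quantity actually transacted is the short side, supply: 161.

161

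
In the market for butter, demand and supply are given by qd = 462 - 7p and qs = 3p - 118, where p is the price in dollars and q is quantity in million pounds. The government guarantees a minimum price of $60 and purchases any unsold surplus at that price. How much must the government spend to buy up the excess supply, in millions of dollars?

Without the control the market clears where 462 - 7p = 3p - 118, i.e. p* = 58 and q* = 56.
Because the floor (60) lies above the market-clearing price, it is binding.
At p = 60: qd = 462 - 7·60 = 42 and qs = 3·60 - 118 = 62.
Surplus = qs - qd = 20.
Government expenditure = surplus × support price = 20 × 60 = 1200.

1200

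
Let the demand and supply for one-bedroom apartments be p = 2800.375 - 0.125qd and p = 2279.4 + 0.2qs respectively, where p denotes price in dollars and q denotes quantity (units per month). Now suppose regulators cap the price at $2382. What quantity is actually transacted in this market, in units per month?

513

Rearranging demand gives qd = 22403 - 8p; rearranging supply gives qs = 5p - 11397. Without the control the market clears where 22403 - 8p = 5p - 11397, i.e. p* = 2600 and q* = 1603.
Because the ceiling (2382) lies below the market-clearing price, it is binding.
At p = 2382: qd = 22403 - 8·2382 = 3347 and qs = 5·2382 - 11397 = 513.
The quantity actually transacted is the short side, supply: 513.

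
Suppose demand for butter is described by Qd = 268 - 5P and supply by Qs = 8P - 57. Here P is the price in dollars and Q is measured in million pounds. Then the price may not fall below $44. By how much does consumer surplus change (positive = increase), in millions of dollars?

-1814.5

Setting quantity demanded equal to quantity supplied, 268 - 5P = 8P - 57, gives P* = 25 and Q* = 143.
Since 44 > 25, the floor is binding.
At P = 44: Qd = 268 - 5·44 = 48 and Qs = 8·44 - 57 = 295.
Consumer surplus without the control is ½ · (53.6 - 25) · 143 = 2044.9.
With the floor, consumers buy 48 units at 44, so CS = ½ · (53.6 - 44) · 48 = 230.4.
Change in consumer surplus = 230.4 - 2044.9 = -1814.5.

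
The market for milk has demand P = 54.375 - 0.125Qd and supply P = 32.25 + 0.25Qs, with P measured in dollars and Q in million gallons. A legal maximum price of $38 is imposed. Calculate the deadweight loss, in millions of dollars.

243

Rearranging demand gives Qd = 435 - 8P; rearranging supply gives Qs = 4P - 129. Without the control the market clears where 435 - 8P = 4P - 129, i.e. P* = 47 and Q* = 59.
Since 38 < 47, the ceiling is binding.
At P = 38: Qd = 435 - 8·38 = 131 and Qs = 4·38 - 129 = 23.
Quantity traded falls to 23. At Q = 23 the demand price is (435 - 23)/8 = 51.5 and the supply price is (129 + 23)/4 = 38.
Deadweight loss = ½ · (51.5 - 38) · (59 - 23) = ½ · 13.5 · 36 = 243.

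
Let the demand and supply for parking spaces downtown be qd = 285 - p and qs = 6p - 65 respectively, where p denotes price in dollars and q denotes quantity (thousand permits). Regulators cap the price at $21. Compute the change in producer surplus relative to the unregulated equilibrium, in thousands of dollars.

Without the control the market clears where 285 - p = 6p - 65, i.e. p* = 50 and q* = 235.
Because the ceiling (21) lies below the market-clearing price, it is binding.
At p = 21: qd = 285 - 21 = 264 and qs = 6·21 - 65 = 61.
Producer surplus without the control is ½ · (50 - 65/6) · 235 = 55225/12.
With the ceiling, producers sell 61 units at 21, so PS = ½ · (21 - 65/6) · 61 = 3721/12.
Change in producer surplus = 3721/12 - 55225/12 = -4292.

-4292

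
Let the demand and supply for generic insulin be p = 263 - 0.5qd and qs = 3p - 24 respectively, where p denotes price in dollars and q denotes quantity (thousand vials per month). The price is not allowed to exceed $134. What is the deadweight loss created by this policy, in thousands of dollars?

0

Rearranging demand gives qd = 526 - 2p. Without the control the market clears where 526 - 2p = 3p - 24, i.e. p* = 110 and q* = 306.
Since 134 is above p* = 110, the ceiling does not bind and the free-market outcome prevails.
Since the control does not bind, no trades are prevented and deadweight loss is zero.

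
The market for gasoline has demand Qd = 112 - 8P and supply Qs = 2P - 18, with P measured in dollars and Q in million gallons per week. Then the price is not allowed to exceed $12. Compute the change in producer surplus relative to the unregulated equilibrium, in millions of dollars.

Equilibrium: 112 - 8P = 2P - 18, so 130 = 10P and P* = 13, Q* = 8.
The ceiling of 12 is below the equilibrium price 13, so it binds.
At P = 12: Qd = 112 - 8·12 = 16 and Qs = 2·12 - 18 = 6.
Producer surplus without the control is ½ · (13 - 9) · 8 = 16.
With the ceiling, producers sell 6 units at 12, so PS = ½ · (12 - 9) · 6 = 9.
Change in producer surplus = 9 - 16 = -7.

-7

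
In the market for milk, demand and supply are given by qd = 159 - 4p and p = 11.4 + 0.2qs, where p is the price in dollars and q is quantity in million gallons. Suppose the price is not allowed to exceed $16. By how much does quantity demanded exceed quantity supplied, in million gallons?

72

Rearranging supply gives qs = 5p - 57. Equilibrium: 159 - 4p = 5p - 57, so 216 = 9p and p* = 24, q* = 63.
The ceiling of 16 is below the equilibrium price 24, so it binds.
At p = 16: qd = 159 - 4·16 = 95 and qs = 5·16 - 57 = 23.
Shortage = qd - qs = 95 - 23 = 72.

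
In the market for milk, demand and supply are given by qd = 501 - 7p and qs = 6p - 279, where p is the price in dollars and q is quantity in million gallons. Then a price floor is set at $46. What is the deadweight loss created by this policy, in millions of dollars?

Without the control the market clears where 501 - 7p = 6p - 279, i.e. p* = 60 and q* = 81.
The floor of 46 is below the equilibrium price 60, so it is not binding; the market clears at p* = 60, q* = 81.
Since the control does not bind, no trades are prevented and deadweight loss is zero.

0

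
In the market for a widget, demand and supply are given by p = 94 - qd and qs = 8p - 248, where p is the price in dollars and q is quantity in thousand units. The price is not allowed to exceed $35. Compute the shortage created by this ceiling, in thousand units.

Rearranging demand gives qd = 94 - p. Equilibrium: 94 - p = 8p - 248, so 342 = 9p and p* = 38, q* = 56.
Because the ceiling (35) lies below the market-clearing price, it is binding.
At p = 35: qd = 94 - 35 = 59 and qs = 8·35 - 248 = 32.
Shortage = qd - qs = 59 - 32 = 27.

27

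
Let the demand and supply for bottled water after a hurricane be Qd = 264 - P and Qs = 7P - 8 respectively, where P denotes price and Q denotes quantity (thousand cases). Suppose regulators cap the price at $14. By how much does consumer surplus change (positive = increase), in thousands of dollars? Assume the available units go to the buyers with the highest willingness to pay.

-8000

Setting quantity demanded equal to quantity supplied, 264 - P = 7P - 8, gives P* = 34 and Q* = 230.
The ceiling of 14 is below the equilibrium price 34, so it binds.
At P = 14: Qd = 264 - 14 = 250 and Qs = 7·14 - 8 = 90.
Consumer surplus without the control is ½ · (264 - 34) · 230 = 26450.
With the ceiling, 90 units are sold at 14 (assume they go to the highest-value buyers). The demand price at Q = 90 is 174, so CS = ½ · [(264 - 14) + (174 - 14)] · 90 = 18450.
Change in consumer surplus = 18450 - 26450 = -8000.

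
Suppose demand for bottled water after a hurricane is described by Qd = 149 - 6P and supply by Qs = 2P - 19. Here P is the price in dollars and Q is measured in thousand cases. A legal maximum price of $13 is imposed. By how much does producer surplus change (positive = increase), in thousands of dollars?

Equilibrium: 149 - 6P = 2P - 19, so 168 = 8P and P* = 21, Q* = 23.
Because the ceiling (13) lies below the market-clearing price, it is binding.
At P = 13: Qd = 149 - 6·13 = 71 and Qs = 2·13 - 19 = 7.
Producer surplus without the control is ½ · (21 - 9.5) · 23 = 132.25.
With the ceiling, producers sell 7 units at 13, so PS = ½ · (13 - 9.5) · 7 = 12.25.
Change in producer surplus = 12.25 - 132.25 = -120.

-120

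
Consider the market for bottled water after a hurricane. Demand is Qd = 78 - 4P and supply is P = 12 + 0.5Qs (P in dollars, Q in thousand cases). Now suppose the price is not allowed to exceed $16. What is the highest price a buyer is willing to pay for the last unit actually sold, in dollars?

Rearranging supply gives Qs = 2P - 24. Equilibrium: 78 - 4P = 2P - 24, so 102 = 6P and P* = 17, Q* = 10.
Since 16 < 17, the ceiling is binding.
At P = 16: Qd = 78 - 4·16 = 14 and Qs = 2·16 - 24 = 8.
Only 8 units reach the market. On the demand curve, the marginal buyer's willingness to pay at Q = 8 is (78 - 8)/4 = 17.5.

17.5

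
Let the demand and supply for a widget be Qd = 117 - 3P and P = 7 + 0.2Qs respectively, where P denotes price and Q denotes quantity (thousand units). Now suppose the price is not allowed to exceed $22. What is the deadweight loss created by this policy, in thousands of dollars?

0

Rearranging supply gives Qs = 5P - 35. Setting quantity demanded equal to quantity supplied, 117 - 3P = 5P - 35, gives P* = 19 and Q* = 60.
Since 22 is above P* = 19, the ceiling does not bind and the free-market outcome prevails.
Since the control does not bind, no trades are prevented and deadweight loss is zero.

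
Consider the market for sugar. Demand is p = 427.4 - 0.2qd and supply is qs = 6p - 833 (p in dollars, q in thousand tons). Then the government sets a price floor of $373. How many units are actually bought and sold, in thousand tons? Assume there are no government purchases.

Rearranging demand gives qd = 2137 - 5p. Equilibrium: 2137 - 5p = 6p - 833, so 2970 = 11p and p* = 270, q* = 787.
The floor of 373 is above the equilibrium price 270, so it binds.
At p = 373: qd = 2137 - 5·373 = 272 and qs = 6·373 - 833 = 1405.
The quantity actually transacted is the short side, demand: 272.

272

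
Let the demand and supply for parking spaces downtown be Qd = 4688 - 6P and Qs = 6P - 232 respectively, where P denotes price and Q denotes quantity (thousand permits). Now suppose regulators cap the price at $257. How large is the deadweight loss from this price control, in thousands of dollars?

140454

Without the control the market clears where 4688 - 6P = 6P - 232, i.e. P* = 410 and Q* = 2228.
Since 257 < 410, the ceiling is binding.
At P = 257: Qd = 4688 - 6·257 = 3146 and Qs = 6·257 - 232 = 1310.
Quantity traded falls to 1310. At Q = 1310 the demand price is (4688 - 1310)/6 = 563 and the supply price is (232 + 1310)/6 = 257.
Deadweight loss = ½ · (563 - 257) · (2228 - 1310) = ½ · 306 · 918 = 140454.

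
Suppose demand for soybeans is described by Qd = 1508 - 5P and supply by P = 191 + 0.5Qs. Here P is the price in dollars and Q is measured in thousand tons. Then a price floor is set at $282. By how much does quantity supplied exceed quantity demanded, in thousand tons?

Rearranging supply gives Qs = 2P - 382. Equilibrium: 1508 - 5P = 2P - 382, so 1890 = 7P and P* = 270, Q* = 158.
Since 282 > 270, the floor is binding.
At P = 282: Qd = 1508 - 5·282 = 98 and Qs = 2·282 - 382 = 182.
Surplus = Qs - Qd = 182 - 98 = 84.

84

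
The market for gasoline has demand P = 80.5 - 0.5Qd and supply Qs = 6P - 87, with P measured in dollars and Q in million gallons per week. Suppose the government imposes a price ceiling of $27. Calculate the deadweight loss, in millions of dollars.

192

Rearranging demand gives Qd = 161 - 2P. In a free market, 161 - 2P = 6P - 87 gives the equilibrium P* = 31, Q* = 99.
Because the ceiling (27) lies below the market-clearing price, it is binding.
At P = 27: Qd = 161 - 2·27 = 107 and Qs = 6·27 - 87 = 75.
Quantity traded falls to 75. At Q = 75 the demand price is (161 - 75)/2 = 43 and the supply price is (87 + 75)/6 = 27.
Deadweight loss = ½ · (43 - 27) · (99 - 75) = ½ · 16 · 24 = 192.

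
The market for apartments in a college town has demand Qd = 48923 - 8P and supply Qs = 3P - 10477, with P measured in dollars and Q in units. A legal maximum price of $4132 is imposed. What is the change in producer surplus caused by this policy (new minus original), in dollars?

In a free market, 48923 - 8P = 3P - 10477 gives the equilibrium P* = 5400, Q* = 5723.
Because the ceiling (4132) lies below the market-clearing price, it is binding.
At P = 4132: Qd = 48923 - 8·4132 = 15867 and Qs = 3·4132 - 10477 = 1919.
Producer surplus without the control is ½ · (5400 - 10477/3) · 5723 = 32752729/6.
With the ceiling, producers sell 1919 units at 4132, so PS = ½ · (4132 - 10477/3) · 1919 = 3682561/6.
Change in producer surplus = 3682561/6 - 32752729/6 = -4845028.

-4845028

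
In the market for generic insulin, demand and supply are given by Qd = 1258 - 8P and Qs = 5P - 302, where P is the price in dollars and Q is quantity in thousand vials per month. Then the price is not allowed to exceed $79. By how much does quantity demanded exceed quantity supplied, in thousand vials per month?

Setting quantity demanded equal to quantity supplied, 1258 - 8P = 5P - 302, gives P* = 120 and Q* = 298.
Since 79 < 120, the ceiling is binding.
At P = 79: Qd = 1258 - 8·79 = 626 and Qs = 5·79 - 302 = 93.
Shortage = Qd - Qs = 626 - 93 = 533.

533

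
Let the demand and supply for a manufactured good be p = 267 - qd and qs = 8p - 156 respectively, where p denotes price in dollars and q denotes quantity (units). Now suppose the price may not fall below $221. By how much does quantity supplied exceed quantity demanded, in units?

1566

Rearranging demand gives qd = 267 - p. Without the control the market clears where 267 - p = 8p - 156, i.e. p* = 47 and q* = 220.
The floor of 221 is above the equilibrium price 47, so it binds.
At p = 221: qd = 267 - 221 = 46 and qs = 8·221 - 156 = 1612.
Surplus = qs - qd = 1612 - 46 = 1566.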